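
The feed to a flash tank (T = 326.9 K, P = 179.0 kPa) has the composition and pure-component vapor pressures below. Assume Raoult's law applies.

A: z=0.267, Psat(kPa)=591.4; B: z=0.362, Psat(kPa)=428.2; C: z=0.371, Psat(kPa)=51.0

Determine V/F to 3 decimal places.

V/F = 0.664

Raoult's law: Kᵢ = Pᵢˢᵃᵗ/P = Pᵢˢᵃᵗ/179.0.
  K_A = 591.4/179.0 = 3.30391, K_B = 428.2/179.0 = 2.39218, K_C = 51.0/179.0 = 0.28492
Material balance + equilibrium reduce to Σ zᵢ(Kᵢ−1)/(1+V/F(Kᵢ−1)) = 0.
g(0) = ΣzᵢKᵢ − 1 = 0.854 and g(1) = 1 − Σzᵢ/Kᵢ = -0.534, so a root lies in (0, 1).
Newton iteration, V/F⁰ = 0.3:
  V/F = 0.300: g = 0.3815, g' = -1.152 → V/F = 0.631
  V/F = 0.631: g = 0.0354, g' = -1.064 → V/F = 0.664
Converged at V/F = 0.664.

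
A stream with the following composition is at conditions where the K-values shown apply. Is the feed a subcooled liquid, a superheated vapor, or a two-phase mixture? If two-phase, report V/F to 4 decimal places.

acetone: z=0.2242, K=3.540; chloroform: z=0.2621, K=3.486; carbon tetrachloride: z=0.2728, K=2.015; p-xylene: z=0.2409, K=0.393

superheated vapor

ΣzᵢKᵢ = 2.3517; Σzᵢ/Kᵢ = 0.8869.
Since Σzᵢ/Kᵢ < 1 the mixture is above its dew point — single vapor phase.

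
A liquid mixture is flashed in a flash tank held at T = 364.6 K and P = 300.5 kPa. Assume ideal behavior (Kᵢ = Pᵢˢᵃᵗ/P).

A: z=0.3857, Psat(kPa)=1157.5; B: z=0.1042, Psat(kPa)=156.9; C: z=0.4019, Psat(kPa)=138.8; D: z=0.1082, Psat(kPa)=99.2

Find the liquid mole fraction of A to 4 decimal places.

x_A = 0.1625

Raoult's law: Kᵢ = Pᵢˢᵃᵗ/P = Pᵢˢᵃᵗ/300.5.
  K_A = 1157.5/300.5 = 3.851913, K_B = 156.9/300.5 = 0.522130, K_C = 138.8/300.5 = 0.461897, K_D = 99.2/300.5 = 0.330116
Material balance + equilibrium reduce to Σ zᵢ(Kᵢ−1)/(1+β(Kᵢ−1)) = 0.
Feasibility: ΣzᵢKᵢ = 1.7614, Σzᵢ/Kᵢ = 1.4976 — both > 1, two phases present.
Iterate (Newton) starting at β = 0.32:
  β = 0.3200: g = 0.16283, g' = -1.1392 → β = 0.4629
  β = 0.4629: g = 0.01707, g' = -0.9304 → β = 0.4813
  β = 0.4813: g = 0.00014, g' = -0.9151 → β = 0.4814
Converged at β = 0.4814.
Compositions from xᵢ = zᵢ/(1+β(Kᵢ−1)), yᵢ = Kᵢxᵢ:
  A: x = 0.1625, y = 0.6261
  B: x = 0.1353, y = 0.0707
  C: x = 0.5424, y = 0.2505
  D: x = 0.1597, y = 0.0527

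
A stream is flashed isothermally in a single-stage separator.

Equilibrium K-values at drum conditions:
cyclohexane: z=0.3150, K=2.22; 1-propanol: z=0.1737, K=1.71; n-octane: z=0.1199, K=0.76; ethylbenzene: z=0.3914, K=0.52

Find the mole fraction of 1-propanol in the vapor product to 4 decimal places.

Newton iteration, ψ⁰ = 0.5:
  ψ = 0.5000: g = 0.04981, g' = -0.3936 → ψ = 0.6266
  ψ = 0.6266: g = 0.00062, g' = -0.3865 → ψ = 0.6282
Converged at ψ = 0.6282.
Compositions from xᵢ = zᵢ/(1+ψ(Kᵢ−1)), yᵢ = Kᵢxᵢ:
  cyclohexane: x = 0.1783, y = 0.3959
  1-propanol: x = 0.1201, y = 0.2054
  n-octane: x = 0.1412, y = 0.1073
  ethylbenzene: x = 0.5604, y = 0.2914

y_1-propanol = 0.2054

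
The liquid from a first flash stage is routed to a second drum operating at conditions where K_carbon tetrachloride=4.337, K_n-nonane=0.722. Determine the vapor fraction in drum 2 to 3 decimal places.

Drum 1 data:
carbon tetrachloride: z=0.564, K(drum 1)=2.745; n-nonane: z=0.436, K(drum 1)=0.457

Drum 1:
Let ψ₁ = V/F and solve Σ zᵢ(Kᵢ−1)/(1+ψ₁(Kᵢ−1)) = 0.
Feasibility: ΣzᵢKᵢ = 1.747, Σzᵢ/Kᵢ = 1.160 — both > 1, two phases present.
Iterate (Newton) starting at ψ₁ = 0.5:
  ψ₁ = 0.500: g = 0.2006, g' = -0.732 → ψ₁ = 0.774
  ψ₁ = 0.774: g = 0.0103, g' = -0.693 → ψ₁ = 0.789
Converged at ψ₁ = 0.789.
Drum-1 compositions:
  carbon tetrachloride: x = 0.237, y = 0.651
  n-nonane: x = 0.763, y = 0.349
Drum-2 feed = drum-1 liquid: z₂ = (0.2373, 0.7627).
Drum 2:
Let ψ₂ = V/F and solve Σ zᵢ(Kᵢ−1)/(1+ψ₂(Kᵢ−1)) = 0.
g(0) = ΣzᵢKᵢ − 1 = 0.580 and g(1) = 1 − Σzᵢ/Kᵢ = -0.111, so a root lies in (0, 1).
Newton–Raphson from ψ₂ = 0.5:
  ψ₂ = 0.500: g = 0.0505, g' = -0.451 → ψ₂ = 0.612
  ψ₂ = 0.612: g = 0.0048, g' = -0.371 → ψ₂ = 0.625
Converged at ψ₂ = 0.625.
  carbon tetrachloride: x = 0.077, y = 0.334
  n-nonane: x = 0.923, y = 0.666

V/F (drum 2) = 0.625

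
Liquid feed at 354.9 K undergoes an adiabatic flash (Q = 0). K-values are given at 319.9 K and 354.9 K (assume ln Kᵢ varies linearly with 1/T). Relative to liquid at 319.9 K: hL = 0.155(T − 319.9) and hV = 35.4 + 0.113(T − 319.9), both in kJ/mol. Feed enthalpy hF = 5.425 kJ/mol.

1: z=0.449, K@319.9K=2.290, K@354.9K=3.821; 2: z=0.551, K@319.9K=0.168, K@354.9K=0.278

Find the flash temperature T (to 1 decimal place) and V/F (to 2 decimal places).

Adiabatic flash: solve Rachford–Rice at each trial T, then check hF = ψ·hV(T) + (1−ψ)·hL(T).
  T = 319.9 K: K = (2.290, 0.168), RR gives ψ = 0.113, H_out = 3.984 kJ/mol
  T = 354.9 K: K = (3.821, 0.278), RR gives ψ = 0.427, H_out = 19.898 kJ/mol
  T = 337.4 K: K = (2.998, 0.219), RR gives ψ = 0.299, H_out = 13.079 kJ/mol
  T = 328.6 K: K = (2.627, 0.192), RR gives ψ = 0.217, H_out = 8.963 kJ/mol
  T = 324.2 K: K = (2.453, 0.180), RR gives ψ = 0.168, H_out = 6.592 kJ/mol
  T = 322.0 K: K = (2.369, 0.174), RR gives ψ = 0.141, H_out = 5.299 kJ/mol
Linear interpolation between T = 322.0 (H_out = 5.299) and T = 324.2 (H_out = 6.592) on hF = 5.425 gives T ≈ 322.2 K, at which ψ = 0.14.

T = 322.2 K, V/F = 0.14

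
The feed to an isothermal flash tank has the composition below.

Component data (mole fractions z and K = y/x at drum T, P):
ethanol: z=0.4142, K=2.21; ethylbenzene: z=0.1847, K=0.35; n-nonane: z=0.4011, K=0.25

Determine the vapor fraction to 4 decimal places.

Rachford–Rice: g(ψ) = Σ zᵢ(Kᵢ−1)/(1+ψ(Kᵢ−1)) = 0.
Feasibility: ΣzᵢKᵢ = 1.0803, Σzᵢ/Kᵢ = 2.3195 — both > 1, two phases present.
Newton iteration, ψ⁰ = 0.59:
  ψ = 0.5900: g = -0.44191, g' = -1.1377 → ψ = 0.2016
  ψ = 0.2016: g = -0.08965, g' = -0.8084 → ψ = 0.0907
  ψ = 0.0907: g = 0.00128, g' = -0.8403 → ψ = 0.0922
Converged at ψ = 0.0922.

ψ = 0.0922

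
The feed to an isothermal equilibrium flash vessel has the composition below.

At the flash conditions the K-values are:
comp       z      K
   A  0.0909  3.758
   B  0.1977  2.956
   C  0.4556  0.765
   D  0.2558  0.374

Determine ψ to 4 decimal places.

Rachford–Rice: g(ψ) = Σ zᵢ(Kᵢ−1)/(1+ψ(Kᵢ−1)) = 0.
g(0) = ΣzᵢKᵢ − 1 = 0.3702 and g(1) = 1 − Σzᵢ/Kᵢ = -0.3706, so a root lies in (0, 1).
Newton iteration, ψ⁰ = 0.5:
  ψ = 0.5000: g = -0.05353, g' = -0.5602 → ψ = 0.4045
  ψ = 0.4045: g = 0.00168, g' = -0.6007 → ψ = 0.4072
Converged at ψ = 0.4073.

ψ = 0.4073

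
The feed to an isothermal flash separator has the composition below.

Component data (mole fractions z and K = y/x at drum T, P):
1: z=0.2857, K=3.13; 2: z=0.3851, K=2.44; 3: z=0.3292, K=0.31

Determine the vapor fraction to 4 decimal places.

ψ = 0.7781

Rachford–Rice: g(ψ) = Σ zᵢ(Kᵢ−1)/(1+ψ(Kᵢ−1)) = 0.
Check two-phase: ΣzᵢKᵢ = 1.9359 > 1 and Σzᵢ/Kᵢ = 1.3110 > 1, so g(0) = 0.9359 > 0 and g(1) = -0.3110 < 0.
Iterate (Newton) starting at ψ = 0.5:
  ψ = 0.5000: g = 0.27031, g' = -0.9392 → ψ = 0.7878
  ψ = 0.7878: g = -0.01064, g' = -1.1084 → ψ = 0.7782
  ψ = 0.7782: g = -0.00008, g' = -1.0921 → ψ = 0.7781
Converged at ψ = 0.7781.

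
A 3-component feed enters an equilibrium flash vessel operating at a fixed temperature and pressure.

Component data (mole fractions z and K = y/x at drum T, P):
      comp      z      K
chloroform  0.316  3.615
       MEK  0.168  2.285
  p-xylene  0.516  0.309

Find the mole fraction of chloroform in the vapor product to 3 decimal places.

Rachford–Rice: g(ψ) = Σ zᵢ(Kᵢ−1)/(1+ψ(Kᵢ−1)) = 0.
g(0) = ΣzᵢKᵢ − 1 = 0.686 and g(1) = 1 − Σzᵢ/Kᵢ = -0.831, so a root lies in (0, 1).
Newton–Raphson from ψ = 0.5:
  ψ = 0.500: g = -0.0552, g' = -1.084 → ψ = 0.449
Converged at ψ = 0.449.
Compositions from xᵢ = zᵢ/(1+ψ(Kᵢ−1)), yᵢ = Kᵢxᵢ:
  chloroform: x = 0.145, y = 0.525
  MEK: x = 0.107, y = 0.243
  p-xylene: x = 0.748, y = 0.231

y_chloroform = 0.525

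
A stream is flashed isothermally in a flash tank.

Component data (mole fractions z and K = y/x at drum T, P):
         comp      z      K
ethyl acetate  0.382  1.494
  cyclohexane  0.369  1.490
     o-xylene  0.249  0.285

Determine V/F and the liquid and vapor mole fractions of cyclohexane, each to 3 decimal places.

Newton iteration, V/F⁰ = 0.49:
  V/F = 0.490: g = 0.0237, g' = -0.420 → V/F = 0.546
  V/F = 0.546: g = -0.0010, g' = -0.456 → V/F = 0.544
Converged at V/F = 0.544.
Compositions from xᵢ = zᵢ/(1+V/F(Kᵢ−1)), yᵢ = Kᵢxᵢ:
  ethyl acetate: x = 0.301, y = 0.450
  cyclohexane: x = 0.291, y = 0.434
  o-xylene: x = 0.408, y = 0.116

V/F = 0.544, x_cyclohexane = 0.291, y_cyclohexane = 0.434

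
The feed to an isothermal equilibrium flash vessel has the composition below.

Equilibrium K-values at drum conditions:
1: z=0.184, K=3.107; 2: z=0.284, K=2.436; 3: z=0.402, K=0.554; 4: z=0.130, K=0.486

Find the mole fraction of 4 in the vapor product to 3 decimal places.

y_4 = 0.098

Iterate (Newton) starting at ψ = 0.5:
  ψ = 0.500: g = 0.1055, g' = -0.587 → ψ = 0.680
  ψ = 0.680: g = 0.0058, g' = -0.534 → ψ = 0.691
Converged at ψ = 0.691.
Compositions from xᵢ = zᵢ/(1+ψ(Kᵢ−1)), yᵢ = Kᵢxᵢ:
  1: x = 0.075, y = 0.233
  2: x = 0.143, y = 0.347
  3: x = 0.581, y = 0.322
  4: x = 0.202, y = 0.098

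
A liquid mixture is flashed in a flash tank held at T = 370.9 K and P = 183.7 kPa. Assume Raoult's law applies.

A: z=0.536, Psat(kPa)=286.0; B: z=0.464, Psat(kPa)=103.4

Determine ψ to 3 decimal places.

Raoult's law: Kᵢ = Pᵢˢᵃᵗ/P = Pᵢˢᵃᵗ/183.7.
  K_A = 286.0/183.7 = 1.55689, K_B = 103.4/183.7 = 0.56287
Let ψ = V/F and solve Σ zᵢ(Kᵢ−1)/(1+ψ(Kᵢ−1)) = 0.
Check two-phase: ΣzᵢKᵢ = 1.096 > 1 and Σzᵢ/Kᵢ = 1.169 > 1, so g(0) = 0.096 > 0 and g(1) = -0.169 < 0.
Binary case is linear: z₁(K₁−1)(1+ψ(K₂−1)) + z₂(K₂−1)(1+ψ(K₁−1)) = 0
⇒ ψ = [z₁(K₁−1)+z₂(K₂−1)] / [−(K₁−1)(K₂−1)] = 0.0957/0.2434 = 0.393

ψ = 0.393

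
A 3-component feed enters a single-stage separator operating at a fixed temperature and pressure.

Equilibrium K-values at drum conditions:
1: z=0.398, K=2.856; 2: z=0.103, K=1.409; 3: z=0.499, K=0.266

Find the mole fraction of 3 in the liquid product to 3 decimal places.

x_3 = 0.666

Rachford–Rice: g(V/F) = Σ zᵢ(Kᵢ−1)/(1+V/F(Kᵢ−1)) = 0.
g(0) = ΣzᵢKᵢ − 1 = 0.415 and g(1) = 1 − Σzᵢ/Kᵢ = -1.088, so a root lies in (0, 1).
Iterate (Newton) starting at V/F = 0.64:
  V/F = 0.640: g = -0.3197, g' = -1.253 → V/F = 0.385
  V/F = 0.385: g = -0.0432, g' = -1.002 → V/F = 0.342
Converged at V/F = 0.342.
Compositions from xᵢ = zᵢ/(1+V/F(Kᵢ−1)), yᵢ = Kᵢxᵢ:
  1: x = 0.244, y = 0.695
  2: x = 0.090, y = 0.127
  3: x = 0.666, y = 0.177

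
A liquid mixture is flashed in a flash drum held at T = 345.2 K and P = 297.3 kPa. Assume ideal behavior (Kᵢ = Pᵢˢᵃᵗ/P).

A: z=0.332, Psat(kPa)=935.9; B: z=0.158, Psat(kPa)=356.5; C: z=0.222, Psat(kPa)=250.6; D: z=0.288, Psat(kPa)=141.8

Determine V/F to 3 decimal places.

V/F = 0.779

Raoult's law: Kᵢ = Pᵢˢᵃᵗ/P = Pᵢˢᵃᵗ/297.3.
  K_A = 935.9/297.3 = 3.14800, K_B = 356.5/297.3 = 1.19913, K_C = 250.6/297.3 = 0.84292, K_D = 141.8/297.3 = 0.47696
Material balance + equilibrium reduce to Σ zᵢ(Kᵢ−1)/(1+V/F(Kᵢ−1)) = 0.
Check two-phase: ΣzᵢKᵢ = 1.559 > 1 and Σzᵢ/Kᵢ = 1.104 > 1, so g(0) = 0.559 > 0 and g(1) = -0.104 < 0.
Newton–Raphson from V/F = 0.34:
  V/F = 0.340: g = 0.2216, g' = -0.640 → V/F = 0.686
  V/F = 0.686: g = 0.0418, g' = -0.454 → V/F = 0.779
Converged at V/F = 0.779.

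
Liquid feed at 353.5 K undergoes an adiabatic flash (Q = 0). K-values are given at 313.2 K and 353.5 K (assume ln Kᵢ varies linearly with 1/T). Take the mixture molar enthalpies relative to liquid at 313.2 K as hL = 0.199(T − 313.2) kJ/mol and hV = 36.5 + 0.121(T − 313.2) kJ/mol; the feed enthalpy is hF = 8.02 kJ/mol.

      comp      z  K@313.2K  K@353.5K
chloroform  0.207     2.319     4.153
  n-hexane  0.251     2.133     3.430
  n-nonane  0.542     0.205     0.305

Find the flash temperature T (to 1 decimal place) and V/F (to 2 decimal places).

T = 318.3 K, V/F = 0.19

Adiabatic flash: solve Rachford–Rice at each trial T, then check hF = ψ·hV(T) + (1−ψ)·hL(T).
  T = 313.2 K: K = (2.319, 2.133, 0.205), RR gives ψ = 0.130, H_out = 4.760 kJ/mol
  T = 353.5 K: K = (4.153, 3.430, 0.305), RR gives ψ = 0.461, H_out = 23.381 kJ/mol
  T = 333.4 K: K = (3.161, 2.746, 0.253), RR gives ψ = 0.332, H_out = 15.603 kJ/mol
  T = 323.3 K: K = (2.720, 2.430, 0.229), RR gives ψ = 0.246, H_out = 10.784 kJ/mol
  T = 318.2 K: K = (2.513, 2.277, 0.217), RR gives ψ = 0.192, H_out = 7.940 kJ/mol
  T = 320.8 K: K = (2.618, 2.354, 0.223), RR gives ψ = 0.221, H_out = 9.433 kJ/mol
  T = 319.5 K: K = (2.565, 2.316, 0.220), RR gives ψ = 0.207, H_out = 8.698 kJ/mol
Linear interpolation between T = 318.2 (H_out = 7.940) and T = 319.5 (H_out = 8.698) on hF = 8.02 gives T ≈ 318.3 K, at which ψ = 0.19.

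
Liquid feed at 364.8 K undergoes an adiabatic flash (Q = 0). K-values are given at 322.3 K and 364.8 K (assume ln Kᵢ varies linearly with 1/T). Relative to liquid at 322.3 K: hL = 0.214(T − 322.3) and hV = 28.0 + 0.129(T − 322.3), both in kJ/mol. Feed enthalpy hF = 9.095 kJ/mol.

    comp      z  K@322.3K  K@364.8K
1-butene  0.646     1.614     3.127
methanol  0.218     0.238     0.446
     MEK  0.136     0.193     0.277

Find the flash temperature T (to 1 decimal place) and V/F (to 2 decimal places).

Adiabatic flash: solve Rachford–Rice at each trial T, then check hF = ψ·hV(T) + (1−ψ)·hL(T).
  T = 322.3 K: K = (1.614, 0.238, 0.193), RR gives ψ = 0.252, H_out = 7.063 kJ/mol
  T = 364.8 K: K = (3.127, 0.446, 0.277), RR gives ψ = 0.855, H_out = 29.958 kJ/mol
  T = 343.6 K: K = (2.295, 0.332, 0.234), RR gives ψ = 0.639, H_out = 21.288 kJ/mol
  T = 333.0 K: K = (1.937, 0.283, 0.213), RR gives ψ = 0.490, H_out = 15.555 kJ/mol
  T = 327.6 K: K = (1.769, 0.260, 0.203), RR gives ψ = 0.387, H_out = 11.795 kJ/mol
  T = 325.0 K: K = (1.692, 0.249, 0.198), RR gives ψ = 0.326, H_out = 9.641 kJ/mol
  T = 323.6 K: K = (1.651, 0.243, 0.195), RR gives ψ = 0.290, H_out = 8.355 kJ/mol
Linear interpolation between T = 323.6 (H_out = 8.355) and T = 325.0 (H_out = 9.641) on hF = 9.095 gives T ≈ 324.4 K, at which ψ = 0.31.

T = 324.4 K, V/F = 0.31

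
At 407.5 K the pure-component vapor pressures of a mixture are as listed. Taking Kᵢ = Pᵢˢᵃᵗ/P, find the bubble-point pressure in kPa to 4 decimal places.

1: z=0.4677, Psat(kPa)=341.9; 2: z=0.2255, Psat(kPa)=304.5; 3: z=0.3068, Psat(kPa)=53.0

At the bubble point ψ → 0, so ΣzᵢKᵢ = 1 with Kᵢ = Pᵢˢᵃᵗ/P ⇒ P = ΣzᵢPᵢˢᵃᵗ.
P = 0.4677·341.9 + 0.2255·304.5 + 0.3068·53.0 = 244.8318 kPa

Pbub = 244.8318 kPa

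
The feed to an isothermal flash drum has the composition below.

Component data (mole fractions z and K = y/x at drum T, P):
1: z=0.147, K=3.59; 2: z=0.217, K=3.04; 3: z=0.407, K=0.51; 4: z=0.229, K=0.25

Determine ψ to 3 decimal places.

Let ψ = V/F and solve Σ zᵢ(Kᵢ−1)/(1+ψ(Kᵢ−1)) = 0.
g(0) = ΣzᵢKᵢ − 1 = 0.452 and g(1) = 1 − Σzᵢ/Kᵢ = -0.826, so a root lies in (0, 1).
Newton iteration, ψ⁰ = 0.5:
  ψ = 0.500: g = -0.1539, g' = -0.910 → ψ = 0.331
  ψ = 0.331: g = 0.0029, g' = -0.975 → ψ = 0.334
Converged at ψ = 0.334.

ψ = 0.334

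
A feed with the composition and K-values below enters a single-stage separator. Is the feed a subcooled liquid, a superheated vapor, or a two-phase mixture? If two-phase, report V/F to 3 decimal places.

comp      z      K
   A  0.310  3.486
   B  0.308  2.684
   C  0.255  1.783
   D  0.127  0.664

ΣzᵢKᵢ = 2.446; Σzᵢ/Kᵢ = 0.538.
Since Σzᵢ/Kᵢ < 1 the mixture is above its dew point — single vapor phase.

superheated vapor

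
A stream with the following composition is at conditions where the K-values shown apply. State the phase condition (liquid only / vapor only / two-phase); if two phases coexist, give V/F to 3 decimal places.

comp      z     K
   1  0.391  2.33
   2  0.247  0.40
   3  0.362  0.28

ΣzᵢKᵢ = 1.111; Σzᵢ/Kᵢ = 2.078.
Both exceed 1, so a two-phase solution exists.
Rachford–Rice: g(ψ) = Σ zᵢ(Kᵢ−1)/(1+ψ(Kᵢ−1)) = 0.
Newton–Raphson from ψ = 0.38:
  ψ = 0.380: g = -0.2053, g' = -0.810 → ψ = 0.127
  ψ = 0.127: g = -0.0020, g' = -0.838 → ψ = 0.124
Converged at ψ = 0.124.

two-phase, V/F = 0.124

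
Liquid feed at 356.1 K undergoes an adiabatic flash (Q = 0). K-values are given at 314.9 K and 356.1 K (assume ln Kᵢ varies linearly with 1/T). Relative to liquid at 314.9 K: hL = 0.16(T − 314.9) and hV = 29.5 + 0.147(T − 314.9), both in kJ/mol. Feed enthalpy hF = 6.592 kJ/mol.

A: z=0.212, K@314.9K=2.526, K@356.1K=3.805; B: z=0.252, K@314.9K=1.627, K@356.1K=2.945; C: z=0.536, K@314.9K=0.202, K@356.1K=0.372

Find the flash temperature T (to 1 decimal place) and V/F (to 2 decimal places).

T = 323.6 K, V/F = 0.18

Adiabatic flash: solve Rachford–Rice at each trial T, then check hF = ψ·hV(T) + (1−ψ)·hL(T).
  T = 314.9 K: K = (2.526, 1.627, 0.202), RR gives ψ = 0.059, H_out = 1.750 kJ/mol
  T = 356.1 K: K = (3.805, 2.945, 0.372), RR gives ψ = 0.505, H_out = 21.231 kJ/mol
  T = 335.5 K: K = (3.139, 2.229, 0.279), RR gives ψ = 0.310, H_out = 12.346 kJ/mol
  T = 325.2 K: K = (2.826, 1.914, 0.239), RR gives ψ = 0.197, H_out = 7.428 kJ/mol
  T = 320.0 K: K = (2.673, 1.766, 0.220), RR gives ψ = 0.131, H_out = 4.683 kJ/mol
  T = 322.6 K: K = (2.749, 1.839, 0.229), RR gives ψ = 0.165, H_out = 6.083 kJ/mol
  T = 323.9 K: K = (2.787, 1.876, 0.234), RR gives ψ = 0.181, H_out = 6.762 kJ/mol
Linear interpolation between T = 322.6 (H_out = 6.083) and T = 323.9 (H_out = 6.762) on hF = 6.592 gives T ≈ 323.6 K, at which ψ = 0.18.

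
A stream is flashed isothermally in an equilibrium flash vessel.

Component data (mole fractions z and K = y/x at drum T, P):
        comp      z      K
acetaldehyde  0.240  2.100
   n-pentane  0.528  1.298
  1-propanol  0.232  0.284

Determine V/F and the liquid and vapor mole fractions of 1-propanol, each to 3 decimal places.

Material balance + equilibrium reduce to Σ zᵢ(Kᵢ−1)/(1+V/F(Kᵢ−1)) = 0.
Check two-phase: ΣzᵢKᵢ = 1.255 > 1 and Σzᵢ/Kᵢ = 1.338 > 1, so g(0) = 0.255 > 0 and g(1) = -0.338 < 0.
Newton–Raphson from V/F = 0.66:
  V/F = 0.660: g = -0.0305, g' = -0.558 → V/F = 0.605
  V/F = 0.605: g = -0.0014, g' = -0.509 → V/F = 0.603
Converged at V/F = 0.603.
Compositions from xᵢ = zᵢ/(1+V/F(Kᵢ−1)), yᵢ = Kᵢxᵢ:
  acetaldehyde: x = 0.144, y = 0.303
  n-pentane: x = 0.448, y = 0.581
  1-propanol: x = 0.408, y = 0.116

V/F = 0.603, x_1-propanol = 0.408, y_1-propanol = 0.116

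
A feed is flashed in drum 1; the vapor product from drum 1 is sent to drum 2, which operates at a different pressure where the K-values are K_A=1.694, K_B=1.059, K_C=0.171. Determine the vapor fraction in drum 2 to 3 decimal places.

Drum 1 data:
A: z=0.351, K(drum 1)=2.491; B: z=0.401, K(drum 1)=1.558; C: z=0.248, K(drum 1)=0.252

Drum 1:
Newton iteration, ψ₁⁰ = 0.5:
  ψ₁ = 0.500: g = 0.1784, g' = -0.687 → ψ₁ = 0.760
  ψ₁ = 0.760: g = -0.0273, g' = -0.978 → ψ₁ = 0.732
  ψ₁ = 0.732: g = -0.0008, g' = -0.919 → ψ₁ = 0.731
Converged at ψ₁ = 0.731.
Drum-1 compositions:
  A: x = 0.168, y = 0.418
  B: x = 0.285, y = 0.444
  C: x = 0.547, y = 0.138
Drum-2 feed = drum-1 vapor: z₂ = (0.4184, 0.4437, 0.1379).
Drum 2:
Let ψ₂ = V/F and solve Σ zᵢ(Kᵢ−1)/(1+ψ₂(Kᵢ−1)) = 0.
Check two-phase: ΣzᵢKᵢ = 1.202 > 1 and Σzᵢ/Kᵢ = 1.472 > 1, so g(0) = 0.202 > 0 and g(1) = -0.472 < 0.
Iterate (Newton) starting at ψ₂ = 0.5:
  ψ₂ = 0.500: g = 0.0457, g' = -0.389 → ψ₂ = 0.618
  ψ₂ = 0.618: g = -0.0057, g' = -0.498 → ψ₂ = 0.606
Converged at ψ₂ = 0.606.
  A: x = 0.295, y = 0.499
  B: x = 0.428, y = 0.454
  C: x = 0.277, y = 0.047

V/F (drum 2) = 0.606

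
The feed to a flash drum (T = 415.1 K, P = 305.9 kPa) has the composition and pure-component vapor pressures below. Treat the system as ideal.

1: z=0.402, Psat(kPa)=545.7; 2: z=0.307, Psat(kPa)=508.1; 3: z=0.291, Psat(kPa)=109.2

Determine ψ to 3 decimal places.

ψ = 0.703

Raoult's law: Kᵢ = Pᵢˢᵃᵗ/P = Pᵢˢᵃᵗ/305.9.
  K_1 = 545.7/305.9 = 1.78392, K_2 = 508.1/305.9 = 1.66100, K_3 = 109.2/305.9 = 0.35698
Newton–Raphson from ψ = 0.63:
  ψ = 0.630: g = 0.0397, g' = -0.518 → ψ = 0.707
  ψ = 0.707: g = -0.0018, g' = -0.569 → ψ = 0.703
Converged at ψ = 0.703.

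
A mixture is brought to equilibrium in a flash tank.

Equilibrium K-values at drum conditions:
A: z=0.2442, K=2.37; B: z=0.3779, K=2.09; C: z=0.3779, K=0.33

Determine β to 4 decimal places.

Let β = V/F and solve Σ zᵢ(Kᵢ−1)/(1+β(Kᵢ−1)) = 0.
g(0) = ΣzᵢKᵢ − 1 = 0.4933 and g(1) = 1 − Σzᵢ/Kᵢ = -0.4290, so a root lies in (0, 1).
Iterate (Newton) starting at β = 0.5:
  β = 0.5000: g = 0.08442, g' = -0.7331 → β = 0.6151
  β = 0.6151: g = -0.00258, g' = -0.7868 → β = 0.6119
Converged at β = 0.6119.

β = 0.6119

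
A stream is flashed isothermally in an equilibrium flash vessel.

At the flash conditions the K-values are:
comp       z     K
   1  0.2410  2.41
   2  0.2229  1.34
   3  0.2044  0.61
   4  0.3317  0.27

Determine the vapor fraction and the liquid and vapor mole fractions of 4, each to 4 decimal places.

Newton–Raphson from ψ = 0.5:
  ψ = 0.5000: g = -0.21627, g' = -0.6700 → ψ = 0.1772
  ψ = 0.1772: g = -0.02039, g' = -0.5987 → ψ = 0.1431
  ψ = 0.1431: g = 0.00019, g' = -0.6104 → ψ = 0.1434
Converged at ψ = 0.1434.
Compositions from xᵢ = zᵢ/(1+ψ(Kᵢ−1)), yᵢ = Kᵢxᵢ:
  1: x = 0.2005, y = 0.4831
  2: x = 0.2125, y = 0.2848
  3: x = 0.2165, y = 0.1321
  4: x = 0.3705, y = 0.1000

ψ = 0.1434, x_4 = 0.3705, y_4 = 0.1000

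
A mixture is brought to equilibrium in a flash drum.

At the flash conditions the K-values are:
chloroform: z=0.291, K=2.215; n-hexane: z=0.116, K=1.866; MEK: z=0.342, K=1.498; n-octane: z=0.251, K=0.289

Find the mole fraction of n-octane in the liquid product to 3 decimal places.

Material balance + equilibrium reduce to Σ zᵢ(Kᵢ−1)/(1+V/F(Kᵢ−1)) = 0.
g(0) = ΣzᵢKᵢ − 1 = 0.446 and g(1) = 1 − Σzᵢ/Kᵢ = -0.290, so a root lies in (0, 1).
Iterate (Newton) starting at V/F = 0.52:
  V/F = 0.520: g = 0.1381, g' = -0.576 → V/F = 0.760
  V/F = 0.760: g = -0.0202, g' = -0.793 → V/F = 0.734
Converged at V/F = 0.734.
Compositions from xᵢ = zᵢ/(1+V/F(Kᵢ−1)), yᵢ = Kᵢxᵢ:
  chloroform: x = 0.154, y = 0.341
  n-hexane: x = 0.071, y = 0.132
  MEK: x = 0.250, y = 0.375
  n-octane: x = 0.525, y = 0.152

x_n-octane = 0.525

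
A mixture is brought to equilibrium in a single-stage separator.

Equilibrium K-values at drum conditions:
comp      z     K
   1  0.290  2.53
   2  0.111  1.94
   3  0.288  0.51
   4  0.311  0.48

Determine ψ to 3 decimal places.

Material balance + equilibrium reduce to Σ zᵢ(Kᵢ−1)/(1+ψ(Kᵢ−1)) = 0.
Check two-phase: ΣzᵢKᵢ = 1.245 > 1 and Σzᵢ/Kᵢ = 1.384 > 1, so g(0) = 0.245 > 0 and g(1) = -0.384 < 0.
Newton iteration, ψ⁰ = 0.5:
  ψ = 0.500: g = -0.0831, g' = -0.538 → ψ = 0.346
  ψ = 0.346: g = 0.0019, g' = -0.572 → ψ = 0.349
Converged at ψ = 0.349.

ψ = 0.349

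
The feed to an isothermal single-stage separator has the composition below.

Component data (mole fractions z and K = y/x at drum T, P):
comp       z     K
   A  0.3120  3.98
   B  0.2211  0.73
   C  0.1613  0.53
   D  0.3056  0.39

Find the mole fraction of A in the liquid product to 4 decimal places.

x_A = 0.1385

Rachford–Rice: g(ψ) = Σ zᵢ(Kᵢ−1)/(1+ψ(Kᵢ−1)) = 0.
Feasibility: ΣzᵢKᵢ = 1.6078, Σzᵢ/Kᵢ = 1.4692 — both > 1, two phases present.
Newton iteration, ψ⁰ = 0.5:
  ψ = 0.5000: g = -0.06294, g' = -0.7647 → ψ = 0.4177
  ψ = 0.4177: g = 0.00243, g' = -0.8303 → ψ = 0.4206
Converged at ψ = 0.4206.
Compositions from xᵢ = zᵢ/(1+ψ(Kᵢ−1)), yᵢ = Kᵢxᵢ:
  A: x = 0.1385, y = 0.5510
  B: x = 0.2494, y = 0.1821
  C: x = 0.2010, y = 0.1066
  D: x = 0.4111, y = 0.1603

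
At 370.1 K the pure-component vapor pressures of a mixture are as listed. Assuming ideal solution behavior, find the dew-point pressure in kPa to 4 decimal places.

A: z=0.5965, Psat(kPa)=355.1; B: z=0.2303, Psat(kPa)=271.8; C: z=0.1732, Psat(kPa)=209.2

At the dew point ψ → 1, so Σzᵢ/Kᵢ = 1 with Kᵢ = Pᵢˢᵃᵗ/P ⇒ 1/P = Σzᵢ/Pᵢˢᵃᵗ.
1/P = 0.5965/355.1 + 0.2303/271.8 + 0.1732/209.2 = 0.0033550 ⇒ P = 298.0592 kPa

Pdew = 298.0592 kPa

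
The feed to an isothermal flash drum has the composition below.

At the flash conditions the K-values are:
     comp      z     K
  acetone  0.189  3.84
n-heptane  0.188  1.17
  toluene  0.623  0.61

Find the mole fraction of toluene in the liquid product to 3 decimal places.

Rachford–Rice: g(ψ) = Σ zᵢ(Kᵢ−1)/(1+ψ(Kᵢ−1)) = 0.
Feasibility: ΣzᵢKᵢ = 1.326, Σzᵢ/Kᵢ = 1.231 — both > 1, two phases present.
Newton iteration, ψ⁰ = 0.5:
  ψ = 0.500: g = -0.0506, g' = -0.411 → ψ = 0.377
  ψ = 0.377: g = 0.0044, g' = -0.491 → ψ = 0.386
Converged at ψ = 0.386.
Compositions from xᵢ = zᵢ/(1+ψ(Kᵢ−1)), yᵢ = Kᵢxᵢ:
  acetone: x = 0.090, y = 0.346
  n-heptane: x = 0.176, y = 0.206
  toluene: x = 0.733, y = 0.447

x_toluene = 0.733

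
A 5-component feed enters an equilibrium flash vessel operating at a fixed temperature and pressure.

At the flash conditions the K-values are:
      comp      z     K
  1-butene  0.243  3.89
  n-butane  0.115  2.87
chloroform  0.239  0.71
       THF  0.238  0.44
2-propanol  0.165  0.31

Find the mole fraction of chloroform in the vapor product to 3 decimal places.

y_chloroform = 0.195

Material balance + equilibrium reduce to Σ zᵢ(Kᵢ−1)/(1+β(Kᵢ−1)) = 0.
Feasibility: ΣzᵢKᵢ = 1.601, Σzᵢ/Kᵢ = 1.512 — both > 1, two phases present.
Newton iteration, β⁰ = 0.5:
  β = 0.500: g = -0.0416, g' = -0.801 → β = 0.448
  β = 0.448: g = 0.0006, g' = -0.829 → β = 0.449
Converged at β = 0.449.
Compositions from xᵢ = zᵢ/(1+β(Kᵢ−1)), yᵢ = Kᵢxᵢ:
  1-butene: x = 0.106, y = 0.412
  n-butane: x = 0.063, y = 0.179
  chloroform: x = 0.275, y = 0.195
  THF: x = 0.318, y = 0.140
  2-propanol: x = 0.239, y = 0.074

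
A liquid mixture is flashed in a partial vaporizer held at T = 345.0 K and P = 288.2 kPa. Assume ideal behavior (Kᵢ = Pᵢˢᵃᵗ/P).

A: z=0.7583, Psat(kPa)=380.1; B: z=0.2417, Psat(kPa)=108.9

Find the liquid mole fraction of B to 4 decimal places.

x_B = 0.3389

Raoult's law: Kᵢ = Pᵢˢᵃᵗ/P = Pᵢˢᵃᵗ/288.2.
  K_A = 380.1/288.2 = 1.318876, K_B = 108.9/288.2 = 0.377863
Material balance + equilibrium reduce to Σ zᵢ(Kᵢ−1)/(1+β(Kᵢ−1)) = 0.
Feasibility: ΣzᵢKᵢ = 1.0914, Σzᵢ/Kᵢ = 1.2146 — both > 1, two phases present.
Newton iteration, β⁰ = 0.5:
  β = 0.5000: g = -0.00971, g' = -0.2545 → β = 0.4618
  β = 0.4618: g = -0.00023, g' = -0.2428 → β = 0.4609
Converged at β = 0.4609.
Compositions from xᵢ = zᵢ/(1+β(Kᵢ−1)), yᵢ = Kᵢxᵢ:
  A: x = 0.6611, y = 0.8720
  B: x = 0.3389, y = 0.1280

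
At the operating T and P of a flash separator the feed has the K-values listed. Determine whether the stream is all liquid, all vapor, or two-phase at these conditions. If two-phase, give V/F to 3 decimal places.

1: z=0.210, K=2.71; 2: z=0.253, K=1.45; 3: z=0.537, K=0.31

two-phase, V/F = 0.123

ΣzᵢKᵢ = 1.102; Σzᵢ/Kᵢ = 1.984.
Both exceed 1, so a two-phase solution exists.
Material balance + equilibrium reduce to Σ zᵢ(Kᵢ−1)/(1+ψ(Kᵢ−1)) = 0.
Newton–Raphson from ψ = 0.5:
  ψ = 0.500: g = -0.2792, g' = -0.809 → ψ = 0.155
  ψ = 0.155: g = -0.0244, g' = -0.749 → ψ = 0.122
  ψ = 0.122: g = 0.0003, g' = -0.771 → ψ = 0.123
Converged at ψ = 0.123.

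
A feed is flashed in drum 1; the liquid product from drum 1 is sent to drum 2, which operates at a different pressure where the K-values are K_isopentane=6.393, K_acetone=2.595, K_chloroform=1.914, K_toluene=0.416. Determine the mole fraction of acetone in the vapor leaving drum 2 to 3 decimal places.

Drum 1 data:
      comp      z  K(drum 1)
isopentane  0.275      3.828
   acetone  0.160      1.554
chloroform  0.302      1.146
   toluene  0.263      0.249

Drum 1:
Let ψ₁ = V/F and solve Σ zᵢ(Kᵢ−1)/(1+ψ₁(Kᵢ−1)) = 0.
Check two-phase: ΣzᵢKᵢ = 1.713 > 1 and Σzᵢ/Kᵢ = 1.495 > 1, so g(0) = 0.713 > 0 and g(1) = -0.495 < 0.
Newton–Raphson from ψ₁ = 0.38:
  ψ₁ = 0.380: g = 0.2135, g' = -0.841 → ψ₁ = 0.634
  ψ₁ = 0.634: g = 0.0075, g' = -0.855 → ψ₁ = 0.643
Converged at ψ₁ = 0.643.
Drum-1 compositions:
  isopentane: x = 0.098, y = 0.374
  acetone: x = 0.118, y = 0.183
  chloroform: x = 0.276, y = 0.316
  toluene: x = 0.508, y = 0.127
Drum-2 feed = drum-1 liquid: z₂ = (0.0976, 0.1180, 0.2761, 0.5083).
Drum 2:
Rachford–Rice: g(ψ₂) = Σ zᵢ(Kᵢ−1)/(1+ψ₂(Kᵢ−1)) = 0.
Feasibility: ΣzᵢKᵢ = 1.670, Σzᵢ/Kᵢ = 1.427 — both > 1, two phases present.
Iterate (Newton) starting at ψ₂ = 0.5:
  ψ₂ = 0.500: g = 0.0010, g' = -0.755 → ψ₂ = 0.501
Converged at ψ₂ = 0.501.
  isopentane: x = 0.026, y = 0.168
  acetone: x = 0.066, y = 0.170
  chloroform: x = 0.189, y = 0.362
  toluene: x = 0.719, y = 0.299

y_acetone (drum 2) = 0.170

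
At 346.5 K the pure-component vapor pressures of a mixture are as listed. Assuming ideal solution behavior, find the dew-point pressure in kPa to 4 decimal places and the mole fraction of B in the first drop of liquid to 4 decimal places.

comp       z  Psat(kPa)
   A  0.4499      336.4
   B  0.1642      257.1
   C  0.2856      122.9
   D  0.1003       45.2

At the dew point ψ → 1, so Σzᵢ/Kᵢ = 1 with Kᵢ = Pᵢˢᵃᵗ/P ⇒ 1/P = Σzᵢ/Pᵢˢᵃᵗ.
1/P = 0.4499/336.4 + 0.1642/257.1 + 0.2856/122.9 + 0.1003/45.2 = 0.0065189 ⇒ P = 153.3995 kPa
xᵢ = zᵢP/Pᵢˢᵃᵗ ⇒ x_B = 0.1642·153.3995/257.1 = 0.0980

Pdew = 153.3995 kPa, x_B = 0.0980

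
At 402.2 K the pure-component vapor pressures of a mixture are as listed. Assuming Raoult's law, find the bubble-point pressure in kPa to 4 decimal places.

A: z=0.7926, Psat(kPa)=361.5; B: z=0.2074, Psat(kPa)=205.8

At the bubble point ψ → 0, so ΣzᵢKᵢ = 1 with Kᵢ = Pᵢˢᵃᵗ/P ⇒ P = ΣzᵢPᵢˢᵃᵗ.
P = 0.7926·361.5 + 0.2074·205.8 = 329.2078 kPa

Pbub = 329.2078 kPa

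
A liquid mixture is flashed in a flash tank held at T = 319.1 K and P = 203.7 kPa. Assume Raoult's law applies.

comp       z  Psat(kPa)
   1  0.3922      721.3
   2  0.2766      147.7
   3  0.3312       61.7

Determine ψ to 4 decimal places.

ψ = 0.4959

Raoult's law: Kᵢ = Pᵢˢᵃᵗ/P = Pᵢˢᵃᵗ/203.7.
  K_1 = 721.3/203.7 = 3.540992, K_2 = 147.7/203.7 = 0.725086, K_3 = 61.7/203.7 = 0.302896
Let ψ = V/F and solve Σ zᵢ(Kᵢ−1)/(1+ψ(Kᵢ−1)) = 0.
g(0) = ΣzᵢKᵢ − 1 = 0.6897 and g(1) = 1 − Σzᵢ/Kᵢ = -0.5857, so a root lies in (0, 1).
Newton–Raphson from ψ = 0.5:
  ψ = 0.5000: g = -0.00365, g' = -0.8986 → ψ = 0.4959
Converged at ψ = 0.4959.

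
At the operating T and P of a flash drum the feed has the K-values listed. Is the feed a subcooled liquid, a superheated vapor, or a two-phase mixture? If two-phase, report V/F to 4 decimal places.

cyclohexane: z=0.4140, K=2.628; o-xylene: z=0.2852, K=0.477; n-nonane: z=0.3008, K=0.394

two-phase, V/F = 0.3710

ΣzᵢKᵢ = 1.3425; Σzᵢ/Kᵢ = 1.5189.
Both exceed 1, so a two-phase solution exists.
Let ψ = V/F and solve Σ zᵢ(Kᵢ−1)/(1+ψ(Kᵢ−1)) = 0.
Iterate (Newton) starting at ψ = 0.69:
  ψ = 0.6900: g = -0.22923, g' = -0.7606 → ψ = 0.3886
  ψ = 0.3886: g = -0.01284, g' = -0.7235 → ψ = 0.3709
  ψ = 0.3709: g = 0.00006, g' = -0.7305 → ψ = 0.3710
Converged at ψ = 0.3710.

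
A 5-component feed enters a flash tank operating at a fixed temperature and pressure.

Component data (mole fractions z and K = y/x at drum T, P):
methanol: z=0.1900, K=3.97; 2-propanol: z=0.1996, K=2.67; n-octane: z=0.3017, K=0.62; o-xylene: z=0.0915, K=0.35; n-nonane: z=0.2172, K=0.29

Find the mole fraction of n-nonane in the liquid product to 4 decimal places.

x_n-nonane = 0.3127

Let ψ = V/F and solve Σ zᵢ(Kᵢ−1)/(1+ψ(Kᵢ−1)) = 0.
g(0) = ΣzᵢKᵢ − 1 = 0.5693 and g(1) = 1 − Σzᵢ/Kᵢ = -0.6196, so a root lies in (0, 1).
Iterate (Newton) starting at ψ = 0.5:
  ψ = 0.5000: g = -0.06000, g' = -0.8512 → ψ = 0.4295
  ψ = 0.4295: g = 0.00069, g' = -0.8757 → ψ = 0.4303
Converged at ψ = 0.4303.
Compositions from xᵢ = zᵢ/(1+ψ(Kᵢ−1)), yᵢ = Kᵢxᵢ:
  methanol: x = 0.0834, y = 0.3311
  2-propanol: x = 0.1161, y = 0.3101
  n-octane: x = 0.3607, y = 0.2236
  o-xylene: x = 0.1270, y = 0.0445
  n-nonane: x = 0.3127, y = 0.0907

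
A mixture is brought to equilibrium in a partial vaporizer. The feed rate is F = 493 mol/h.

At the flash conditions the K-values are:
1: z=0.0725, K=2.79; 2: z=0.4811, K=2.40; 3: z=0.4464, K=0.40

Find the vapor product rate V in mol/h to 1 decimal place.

V = 302.7 mol/h

Let ψ = V/F and solve Σ zᵢ(Kᵢ−1)/(1+ψ(Kᵢ−1)) = 0.
Check two-phase: ΣzᵢKᵢ = 1.5355 > 1 and Σzᵢ/Kᵢ = 1.3424 > 1, so g(0) = 0.5355 > 0 and g(1) = -0.3424 < 0.
Newton–Raphson from ψ = 0.38:
  ψ = 0.3800: g = 0.16994, g' = -0.7537 → ψ = 0.6055
  ψ = 0.6055: g = 0.00615, g' = -0.7261 → ψ = 0.6140
  ψ = 0.6140: g = -0.00001, g' = -0.7282 → ψ = 0.6139
Converged at ψ = 0.6139.
Then V = ψ·F = 0.6139·493 = 302.7 mol/h and L = F − V = 190.3 mol/h.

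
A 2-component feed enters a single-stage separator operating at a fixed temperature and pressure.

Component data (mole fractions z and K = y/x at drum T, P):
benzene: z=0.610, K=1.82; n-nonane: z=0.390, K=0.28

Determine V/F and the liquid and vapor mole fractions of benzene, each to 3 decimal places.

V/F = 0.372, x_benzene = 0.468, y_benzene = 0.851

Rachford–Rice: g(V/F) = Σ zᵢ(Kᵢ−1)/(1+V/F(Kᵢ−1)) = 0.
Check two-phase: ΣzᵢKᵢ = 1.219 > 1 and Σzᵢ/Kᵢ = 1.728 > 1, so g(0) = 0.219 > 0 and g(1) = -0.728 < 0.
Newton iteration, V/F⁰ = 0.5:
  V/F = 0.500: g = -0.0840, g' = -0.700 → V/F = 0.380
  V/F = 0.380: g = -0.0052, g' = -0.622 → V/F = 0.372
Converged at V/F = 0.372.
Compositions from xᵢ = zᵢ/(1+V/F(Kᵢ−1)), yᵢ = Kᵢxᵢ:
  benzene: x = 0.468, y = 0.851
  n-nonane: x = 0.532, y = 0.149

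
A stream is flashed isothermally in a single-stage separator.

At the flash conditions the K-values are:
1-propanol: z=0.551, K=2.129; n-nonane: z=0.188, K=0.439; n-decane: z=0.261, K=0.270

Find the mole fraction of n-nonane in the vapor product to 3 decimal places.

y_n-nonane = 0.109

Rachford–Rice: g(V/F) = Σ zᵢ(Kᵢ−1)/(1+V/F(Kᵢ−1)) = 0.
Check two-phase: ΣzᵢKᵢ = 1.326 > 1 and Σzᵢ/Kᵢ = 1.654 > 1, so g(0) = 0.326 > 0 and g(1) = -0.654 < 0.
Iterate (Newton) starting at V/F = 0.5:
  V/F = 0.500: g = -0.0490, g' = -0.746 → V/F = 0.434
  V/F = 0.434: g = -0.0010, g' = -0.718 → V/F = 0.433
Converged at V/F = 0.433.
Compositions from xᵢ = zᵢ/(1+V/F(Kᵢ−1)), yᵢ = Kᵢxᵢ:
  1-propanol: x = 0.370, y = 0.788
  n-nonane: x = 0.248, y = 0.109
  n-decane: x = 0.382, y = 0.103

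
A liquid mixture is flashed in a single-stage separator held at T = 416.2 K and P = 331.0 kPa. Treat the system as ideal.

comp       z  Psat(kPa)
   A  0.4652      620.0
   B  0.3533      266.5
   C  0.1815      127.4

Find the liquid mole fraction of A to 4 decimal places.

x_A = 0.2995

Raoult's law: Kᵢ = Pᵢˢᵃᵗ/P = Pᵢˢᵃᵗ/331.0.
  K_A = 620.0/331.0 = 1.873112, K_B = 266.5/331.0 = 0.805136, K_C = 127.4/331.0 = 0.384894
Let ψ = V/F and solve Σ zᵢ(Kᵢ−1)/(1+ψ(Kᵢ−1)) = 0.
Check two-phase: ΣzᵢKᵢ = 1.2257 > 1 and Σzᵢ/Kᵢ = 1.1587 > 1, so g(0) = 0.2257 > 0 and g(1) = -0.1587 < 0.
Newton iteration, ψ⁰ = 0.5:
  ψ = 0.5000: g = 0.04523, g' = -0.3315 → ψ = 0.6364
  ψ = 0.6364: g = -0.00097, g' = -0.3495 → ψ = 0.6337
Converged at ψ = 0.6337.
Compositions from xᵢ = zᵢ/(1+ψ(Kᵢ−1)), yᵢ = Kᵢxᵢ:
  A: x = 0.2995, y = 0.5610
  B: x = 0.4031, y = 0.3245
  C: x = 0.2974, y = 0.1145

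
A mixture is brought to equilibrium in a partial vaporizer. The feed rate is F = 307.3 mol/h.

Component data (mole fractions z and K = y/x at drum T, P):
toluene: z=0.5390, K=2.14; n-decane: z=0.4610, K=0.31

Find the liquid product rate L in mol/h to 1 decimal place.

Binary case is linear: z₁(K₁−1)(1+ψ(K₂−1)) + z₂(K₂−1)(1+ψ(K₁−1)) = 0
⇒ ψ = [z₁(K₁−1)+z₂(K₂−1)] / [−(K₁−1)(K₂−1)] = 0.29637/0.78660 = 0.3768
Then V = ψ·F = 0.3768·307.3 = 115.8 mol/h and L = F − V = 191.5 mol/h.

L = 191.5 mol/h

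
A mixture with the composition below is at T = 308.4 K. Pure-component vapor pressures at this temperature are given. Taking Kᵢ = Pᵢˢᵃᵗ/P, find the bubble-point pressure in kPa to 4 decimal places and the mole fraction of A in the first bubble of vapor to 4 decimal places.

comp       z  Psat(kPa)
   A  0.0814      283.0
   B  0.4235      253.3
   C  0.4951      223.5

At the bubble point ψ → 0, so ΣzᵢKᵢ = 1 with Kᵢ = Pᵢˢᵃᵗ/P ⇒ P = ΣzᵢPᵢˢᵃᵗ.
P = 0.0814·283.0 + 0.4235·253.3 + 0.4951·223.5 = 240.9636 kPa
yᵢ = zᵢPᵢˢᵃᵗ/P ⇒ y_A = 0.0814·283.0/240.9636 = 0.0956

Pbub = 240.9636 kPa, y_A = 0.0956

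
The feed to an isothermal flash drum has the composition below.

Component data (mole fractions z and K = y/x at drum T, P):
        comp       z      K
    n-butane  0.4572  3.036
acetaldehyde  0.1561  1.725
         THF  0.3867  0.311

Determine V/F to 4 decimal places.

Iterate (Newton) starting at V/F = 0.5:
  V/F = 0.5000: g = 0.13788, g' = -0.9368 → V/F = 0.6472
  V/F = 0.6472: g = -0.00218, g' = -0.9888 → V/F = 0.6450
Converged at V/F = 0.6450.

V/F = 0.6450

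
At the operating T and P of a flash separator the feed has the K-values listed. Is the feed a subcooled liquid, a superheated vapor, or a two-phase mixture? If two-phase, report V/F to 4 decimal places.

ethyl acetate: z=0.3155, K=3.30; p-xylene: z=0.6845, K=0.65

ΣzᵢKᵢ = 1.4861; Σzᵢ/Kᵢ = 1.1487.
Both exceed 1, so a two-phase solution exists.
Rachford–Rice: g(ψ) = Σ zᵢ(Kᵢ−1)/(1+ψ(Kᵢ−1)) = 0.
Binary case is linear: z₁(K₁−1)(1+ψ(K₂−1)) + z₂(K₂−1)(1+ψ(K₁−1)) = 0
⇒ ψ = [z₁(K₁−1)+z₂(K₂−1)] / [−(K₁−1)(K₂−1)] = 0.48607/0.80500 = 0.6038

two-phase, V/F = 0.6038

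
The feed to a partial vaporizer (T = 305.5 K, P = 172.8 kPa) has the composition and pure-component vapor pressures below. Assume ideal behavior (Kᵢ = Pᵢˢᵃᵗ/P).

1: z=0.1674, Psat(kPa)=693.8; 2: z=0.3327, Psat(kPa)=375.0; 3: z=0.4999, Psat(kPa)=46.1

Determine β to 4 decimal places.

β = 0.3768

Raoult's law: Kᵢ = Pᵢˢᵃᵗ/P = Pᵢˢᵃᵗ/172.8.
  K_1 = 693.8/172.8 = 4.015046, K_2 = 375.0/172.8 = 2.170139, K_3 = 46.1/172.8 = 0.266782
Material balance + equilibrium reduce to Σ zᵢ(Kᵢ−1)/(1+β(Kᵢ−1)) = 0.
Check two-phase: ΣzᵢKᵢ = 1.5275 > 1 and Σzᵢ/Kᵢ = 2.0688 > 1, so g(0) = 0.5275 > 0 and g(1) = -1.0688 < 0.
Newton iteration, β⁰ = 0.34:
  β = 0.3400: g = 0.03948, g' = -1.0811 → β = 0.3765
  β = 0.3765: g = 0.00031, g' = -1.0661 → β = 0.3768
Converged at β = 0.3768.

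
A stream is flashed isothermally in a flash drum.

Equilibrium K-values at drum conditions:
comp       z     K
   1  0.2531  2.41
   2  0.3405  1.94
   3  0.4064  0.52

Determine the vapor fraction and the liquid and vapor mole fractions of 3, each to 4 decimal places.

ψ = 0.8730, x_3 = 0.6995, y_3 = 0.3638

Newton iteration, ψ⁰ = 0.5:
  ψ = 0.5000: g = 0.17037, g' = -0.4744 → ψ = 0.8591
  ψ = 0.8591: g = 0.00649, g' = -0.4661 → ψ = 0.8730
Converged at ψ = 0.8730.
Compositions from xᵢ = zᵢ/(1+ψ(Kᵢ−1)), yᵢ = Kᵢxᵢ:
  1: x = 0.1135, y = 0.2734
  2: x = 0.1870, y = 0.3628
  3: x = 0.6995, y = 0.3638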